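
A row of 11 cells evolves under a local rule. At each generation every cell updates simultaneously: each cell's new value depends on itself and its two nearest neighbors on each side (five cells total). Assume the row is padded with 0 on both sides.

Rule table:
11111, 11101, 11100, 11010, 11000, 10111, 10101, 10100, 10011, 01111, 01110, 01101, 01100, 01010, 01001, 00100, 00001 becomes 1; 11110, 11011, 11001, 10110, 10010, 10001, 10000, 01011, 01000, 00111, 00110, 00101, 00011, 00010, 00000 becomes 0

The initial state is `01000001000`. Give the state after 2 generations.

01000101000
01000011000

01000011000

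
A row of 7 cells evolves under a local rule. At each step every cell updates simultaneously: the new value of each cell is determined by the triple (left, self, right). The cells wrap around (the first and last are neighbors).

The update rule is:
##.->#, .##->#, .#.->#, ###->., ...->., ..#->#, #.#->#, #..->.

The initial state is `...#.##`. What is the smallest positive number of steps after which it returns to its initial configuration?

14

..#####
.##...#
###..##
..#.##.
.#####.
##...#.
##..###
.#.##..
#####..
#...#.#
#..####
#.##...
####..#
...#.##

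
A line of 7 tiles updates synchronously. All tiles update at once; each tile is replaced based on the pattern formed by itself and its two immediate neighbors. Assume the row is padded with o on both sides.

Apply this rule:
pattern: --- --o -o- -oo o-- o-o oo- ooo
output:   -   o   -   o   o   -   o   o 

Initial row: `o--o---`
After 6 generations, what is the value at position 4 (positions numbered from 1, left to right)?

ooo-o-o
ooo---o
oooo-oo
oooo-oo  (fixed point — unchanged through generation 6)
position 4 holds o

o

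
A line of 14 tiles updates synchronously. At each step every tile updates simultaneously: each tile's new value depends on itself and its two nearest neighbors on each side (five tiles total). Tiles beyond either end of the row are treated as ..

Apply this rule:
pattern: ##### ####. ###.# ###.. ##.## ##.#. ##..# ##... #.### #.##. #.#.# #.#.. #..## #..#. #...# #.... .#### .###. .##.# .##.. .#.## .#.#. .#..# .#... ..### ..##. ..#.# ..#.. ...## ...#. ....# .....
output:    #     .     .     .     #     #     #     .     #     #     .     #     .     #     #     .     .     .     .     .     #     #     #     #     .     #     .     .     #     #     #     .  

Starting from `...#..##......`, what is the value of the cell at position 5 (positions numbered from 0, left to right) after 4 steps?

step 1: .##.#.#.......
step 2: ##.#.###......
step 3: #.#.##........
step 4: .#.##.........
position 5 holds .

.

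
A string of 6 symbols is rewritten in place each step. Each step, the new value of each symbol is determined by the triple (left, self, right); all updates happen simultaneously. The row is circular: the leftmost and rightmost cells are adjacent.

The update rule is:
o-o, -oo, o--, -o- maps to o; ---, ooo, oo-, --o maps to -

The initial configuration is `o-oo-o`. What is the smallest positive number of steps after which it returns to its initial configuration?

-oo-oo
oo-oo-
o-oo-o

3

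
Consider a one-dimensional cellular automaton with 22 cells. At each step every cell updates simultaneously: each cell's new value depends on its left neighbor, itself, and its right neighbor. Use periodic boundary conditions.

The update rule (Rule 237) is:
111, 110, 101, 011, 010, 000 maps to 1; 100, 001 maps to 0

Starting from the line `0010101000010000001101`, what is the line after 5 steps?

step 1: 0011111011010111101111
step 2: 0011111111111111111111
step 3: 0011111111111111111111  (fixed point — unchanged through step 5)

0011111111111111111111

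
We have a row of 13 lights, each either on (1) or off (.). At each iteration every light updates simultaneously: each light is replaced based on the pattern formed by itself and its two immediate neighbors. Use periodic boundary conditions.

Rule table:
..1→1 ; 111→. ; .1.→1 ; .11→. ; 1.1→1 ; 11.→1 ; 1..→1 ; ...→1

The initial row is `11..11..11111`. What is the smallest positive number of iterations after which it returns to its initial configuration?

.111.111.....
1..11..111111
111.111......
..11..1111111
11.111......1
.11..1111111.
1.111......11
11..1111111..
.111......111
1..1111111..1
111......111.
..1111111..11
11......111.1
.1111111..11.
1......111.11
1111111..11..
......111.111
111111..11..1
.....111.111.
11111..11..11
....111.111..
1111..11..111
...111.111...
111..11..1111
..111.111....
11..11..11111

26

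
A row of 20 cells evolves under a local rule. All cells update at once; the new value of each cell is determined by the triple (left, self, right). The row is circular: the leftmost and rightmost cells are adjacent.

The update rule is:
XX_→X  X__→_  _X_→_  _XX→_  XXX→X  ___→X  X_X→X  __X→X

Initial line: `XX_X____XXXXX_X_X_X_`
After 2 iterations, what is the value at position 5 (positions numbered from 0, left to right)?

_

_XX__XXX_XXXXX_X_X_X
X_X_X_XXX_XXXXX_X_X_
position 5 holds _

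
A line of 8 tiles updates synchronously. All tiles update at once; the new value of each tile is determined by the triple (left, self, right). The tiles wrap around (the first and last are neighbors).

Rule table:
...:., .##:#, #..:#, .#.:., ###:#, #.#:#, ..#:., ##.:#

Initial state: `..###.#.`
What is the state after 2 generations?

#.#####.

..####.#
#.#####.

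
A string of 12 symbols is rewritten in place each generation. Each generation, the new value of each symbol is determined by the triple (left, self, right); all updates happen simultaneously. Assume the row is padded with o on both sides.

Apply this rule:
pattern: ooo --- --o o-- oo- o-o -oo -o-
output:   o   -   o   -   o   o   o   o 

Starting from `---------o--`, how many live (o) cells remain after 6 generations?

generation 1: --------oo-o
generation 2: -------ooooo
generation 3: ------oooooo
generation 4: -----ooooooo
generation 5: ----oooooooo
generation 6: ---ooooooooo
count of o: 9

9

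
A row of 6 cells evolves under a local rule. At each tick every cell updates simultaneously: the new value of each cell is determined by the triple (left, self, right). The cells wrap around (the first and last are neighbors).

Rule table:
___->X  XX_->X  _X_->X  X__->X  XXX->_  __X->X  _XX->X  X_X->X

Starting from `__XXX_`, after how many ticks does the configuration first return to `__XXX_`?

tick 1: XXX_XX
tick 2: __XXX_

2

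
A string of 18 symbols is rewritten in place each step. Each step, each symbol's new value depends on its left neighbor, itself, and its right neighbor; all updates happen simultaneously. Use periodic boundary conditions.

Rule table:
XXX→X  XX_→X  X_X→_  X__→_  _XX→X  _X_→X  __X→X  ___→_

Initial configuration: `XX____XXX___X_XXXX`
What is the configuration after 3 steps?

step 1: XX___XXXX__XX_XXXX
step 2: XX__XXXXX_XXX_XXXX
step 3: XX_XXXXXX_XXX_XXXX

XX_XXXXXX_XXX_XXXX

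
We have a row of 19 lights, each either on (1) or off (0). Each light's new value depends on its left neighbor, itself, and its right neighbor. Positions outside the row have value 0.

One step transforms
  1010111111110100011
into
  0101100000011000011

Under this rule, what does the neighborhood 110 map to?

At position 11 the neighborhood is 110; the next row has 1 there.

1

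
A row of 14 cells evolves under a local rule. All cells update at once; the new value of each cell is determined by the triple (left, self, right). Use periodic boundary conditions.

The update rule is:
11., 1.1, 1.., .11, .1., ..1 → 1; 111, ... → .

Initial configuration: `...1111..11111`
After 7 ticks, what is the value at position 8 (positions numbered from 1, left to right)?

1.11..1111...1
1111111..11.11
......1111111.
.....11.....11
1...1111...111
11.11..11.11..
11111111111111
position 8 holds 1

1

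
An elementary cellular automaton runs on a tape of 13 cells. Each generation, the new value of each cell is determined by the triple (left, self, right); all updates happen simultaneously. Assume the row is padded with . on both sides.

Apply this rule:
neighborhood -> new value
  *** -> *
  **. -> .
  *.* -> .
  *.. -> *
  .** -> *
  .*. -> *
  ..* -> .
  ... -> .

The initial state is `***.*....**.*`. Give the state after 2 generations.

*.*.*.*..**.*

**..**...*..*
*.*.*.*..**.*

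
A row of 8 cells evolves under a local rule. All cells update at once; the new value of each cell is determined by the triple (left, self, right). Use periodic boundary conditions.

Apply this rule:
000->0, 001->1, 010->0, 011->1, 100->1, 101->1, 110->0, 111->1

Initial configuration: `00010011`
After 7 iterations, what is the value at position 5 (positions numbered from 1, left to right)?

1

iteration 1: 10101110
iteration 2: 01011101
iteration 3: 10111010
iteration 4: 01110101
iteration 5: 11101010
iteration 6: 11010101
iteration 7: 10101011
position 5 holds 1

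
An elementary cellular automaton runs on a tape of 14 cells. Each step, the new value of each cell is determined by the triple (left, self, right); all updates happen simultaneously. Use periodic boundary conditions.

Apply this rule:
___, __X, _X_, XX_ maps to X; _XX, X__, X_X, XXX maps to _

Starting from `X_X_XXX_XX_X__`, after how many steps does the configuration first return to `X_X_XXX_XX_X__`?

step 1: X_X___X__X_X_X
step 2: X_X_XXX_XX_X__

2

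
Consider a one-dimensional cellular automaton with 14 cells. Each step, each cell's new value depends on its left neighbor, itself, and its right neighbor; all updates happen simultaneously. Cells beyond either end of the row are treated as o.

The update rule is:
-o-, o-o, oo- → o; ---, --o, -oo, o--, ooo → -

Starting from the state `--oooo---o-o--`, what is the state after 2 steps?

-----o---ooo--
-----o-----o--

-----o-----o--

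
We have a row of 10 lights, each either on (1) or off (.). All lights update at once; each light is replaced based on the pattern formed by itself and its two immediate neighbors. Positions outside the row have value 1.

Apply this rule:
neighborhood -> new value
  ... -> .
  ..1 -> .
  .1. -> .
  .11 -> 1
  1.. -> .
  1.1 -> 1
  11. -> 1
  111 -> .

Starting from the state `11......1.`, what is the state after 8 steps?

1........1

.1.......1
1........1
1........1  (fixed point — unchanged through step 8)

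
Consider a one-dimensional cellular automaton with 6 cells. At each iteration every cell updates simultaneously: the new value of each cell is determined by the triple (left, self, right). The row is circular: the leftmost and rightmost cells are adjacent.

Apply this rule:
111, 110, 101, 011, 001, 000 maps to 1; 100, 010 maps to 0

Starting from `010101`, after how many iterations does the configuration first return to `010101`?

2

101010
010101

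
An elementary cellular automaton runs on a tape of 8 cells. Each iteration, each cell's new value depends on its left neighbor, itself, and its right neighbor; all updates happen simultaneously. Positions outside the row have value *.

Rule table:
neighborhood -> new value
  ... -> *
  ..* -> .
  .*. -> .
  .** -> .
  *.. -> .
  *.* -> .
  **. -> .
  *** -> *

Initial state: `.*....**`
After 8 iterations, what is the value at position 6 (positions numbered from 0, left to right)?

.

...**..*
.*......
...****.
.*..**..
........
.******.
..****..
...**...
position 6 holds .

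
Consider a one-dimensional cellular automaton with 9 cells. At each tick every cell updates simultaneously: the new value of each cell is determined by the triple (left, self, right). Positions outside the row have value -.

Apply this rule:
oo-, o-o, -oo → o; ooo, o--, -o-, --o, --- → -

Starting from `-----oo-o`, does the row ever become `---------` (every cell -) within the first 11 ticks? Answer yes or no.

yes

tick 1: -----ooo-
tick 2: -----o-o-
tick 3: ------o--
tick 4: ---------
all cells are - at tick 4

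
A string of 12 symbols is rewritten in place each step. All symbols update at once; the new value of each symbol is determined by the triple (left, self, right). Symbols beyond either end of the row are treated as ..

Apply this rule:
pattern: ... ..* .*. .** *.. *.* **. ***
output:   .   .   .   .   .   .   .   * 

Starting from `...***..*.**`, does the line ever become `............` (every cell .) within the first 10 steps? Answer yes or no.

yes

....*.......
............
all cells are . at step 2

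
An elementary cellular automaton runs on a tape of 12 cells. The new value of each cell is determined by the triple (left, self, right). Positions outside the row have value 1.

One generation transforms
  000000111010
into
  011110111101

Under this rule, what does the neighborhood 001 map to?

0

At position 5 the neighborhood is 001; the next row has 0 there.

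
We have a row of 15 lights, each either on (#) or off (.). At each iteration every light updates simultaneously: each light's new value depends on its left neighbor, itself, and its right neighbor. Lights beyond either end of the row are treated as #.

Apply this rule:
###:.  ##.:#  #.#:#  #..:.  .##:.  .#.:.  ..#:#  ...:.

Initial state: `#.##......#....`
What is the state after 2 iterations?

.##.....#....#.

##.#.....#....#
.##.....#....#.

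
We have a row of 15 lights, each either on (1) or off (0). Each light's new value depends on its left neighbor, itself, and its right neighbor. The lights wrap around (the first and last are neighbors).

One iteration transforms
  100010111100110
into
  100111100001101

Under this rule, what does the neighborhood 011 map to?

1

At position 6 the neighborhood is 011; the next row has 1 there.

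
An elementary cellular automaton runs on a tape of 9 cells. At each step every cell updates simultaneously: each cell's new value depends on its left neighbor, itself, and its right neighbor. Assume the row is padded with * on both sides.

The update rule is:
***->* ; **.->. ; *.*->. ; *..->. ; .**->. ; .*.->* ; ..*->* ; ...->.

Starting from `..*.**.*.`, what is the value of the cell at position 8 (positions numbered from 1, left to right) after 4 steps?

.

.**....*.
......**.
.....*...
....**..*
position 8 holds .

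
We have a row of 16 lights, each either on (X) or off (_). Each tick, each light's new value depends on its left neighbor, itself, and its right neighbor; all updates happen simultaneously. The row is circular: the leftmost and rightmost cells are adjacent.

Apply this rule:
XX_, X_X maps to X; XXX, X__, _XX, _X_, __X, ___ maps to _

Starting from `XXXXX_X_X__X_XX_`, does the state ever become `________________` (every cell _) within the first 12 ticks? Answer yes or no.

yes

tick 1: ____XX_X____X_XX
tick 2: _____XX______X_X
tick 3: ______X_______X_
tick 4: ________________
all cells are _ at tick 4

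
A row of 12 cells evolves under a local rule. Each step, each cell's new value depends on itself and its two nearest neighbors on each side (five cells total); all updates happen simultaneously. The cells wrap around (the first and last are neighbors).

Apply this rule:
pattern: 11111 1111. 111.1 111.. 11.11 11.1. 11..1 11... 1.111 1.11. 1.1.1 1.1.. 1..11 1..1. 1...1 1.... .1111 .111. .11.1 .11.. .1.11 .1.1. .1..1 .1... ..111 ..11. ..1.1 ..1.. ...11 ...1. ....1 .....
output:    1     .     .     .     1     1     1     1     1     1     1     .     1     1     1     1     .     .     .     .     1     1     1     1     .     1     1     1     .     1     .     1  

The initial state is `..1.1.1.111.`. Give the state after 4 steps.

.111.11...11

step 1: 111111111..1
step 2: .111111..11.
step 3: 1..11..111.1
step 4: .111.11...11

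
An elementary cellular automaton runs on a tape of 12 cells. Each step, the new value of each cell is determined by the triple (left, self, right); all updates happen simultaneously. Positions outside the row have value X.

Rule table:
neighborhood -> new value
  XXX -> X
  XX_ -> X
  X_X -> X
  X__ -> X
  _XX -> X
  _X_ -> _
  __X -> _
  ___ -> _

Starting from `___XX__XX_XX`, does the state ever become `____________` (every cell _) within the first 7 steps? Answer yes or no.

X__XXX_XXXXX
XX_XXXXXXXXX
XXXXXXXXXXXX
XXXXXXXXXXXX  (fixed point — unchanged through step 7)
step 7 is XXXXXXXXXXXX, still not uniform _

no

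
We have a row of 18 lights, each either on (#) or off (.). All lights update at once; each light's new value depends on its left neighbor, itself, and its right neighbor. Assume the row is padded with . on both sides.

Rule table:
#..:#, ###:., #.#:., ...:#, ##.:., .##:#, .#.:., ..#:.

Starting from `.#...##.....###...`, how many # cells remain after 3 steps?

9

..##.#.####.#..###
#.#....#.....#.#..
...###..####....##
count of #: 9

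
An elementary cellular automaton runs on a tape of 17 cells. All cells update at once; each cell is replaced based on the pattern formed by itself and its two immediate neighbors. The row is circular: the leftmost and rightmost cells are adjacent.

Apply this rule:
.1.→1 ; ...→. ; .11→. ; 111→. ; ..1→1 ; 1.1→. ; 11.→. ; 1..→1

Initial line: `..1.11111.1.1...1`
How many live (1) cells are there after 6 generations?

111.......1.11.11
...1.....11......
..111...1..1.....
.1...1.111111....
111.11.......1...
......1.....111.1
count of 1: 5

5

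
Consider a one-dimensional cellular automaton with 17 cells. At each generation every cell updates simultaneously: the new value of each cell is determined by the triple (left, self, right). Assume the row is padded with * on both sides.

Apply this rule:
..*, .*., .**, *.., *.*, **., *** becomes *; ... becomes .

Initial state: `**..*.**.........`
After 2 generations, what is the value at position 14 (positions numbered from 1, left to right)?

generation 1: *********.......*
generation 2: **********.....**
position 14 holds .

.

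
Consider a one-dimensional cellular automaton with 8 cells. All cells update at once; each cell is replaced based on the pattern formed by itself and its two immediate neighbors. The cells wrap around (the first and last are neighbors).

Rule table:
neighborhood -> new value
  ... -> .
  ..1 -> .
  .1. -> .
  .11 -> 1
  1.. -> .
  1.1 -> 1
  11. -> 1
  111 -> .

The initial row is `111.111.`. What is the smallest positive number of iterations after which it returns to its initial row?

1.111.11
111.111.

2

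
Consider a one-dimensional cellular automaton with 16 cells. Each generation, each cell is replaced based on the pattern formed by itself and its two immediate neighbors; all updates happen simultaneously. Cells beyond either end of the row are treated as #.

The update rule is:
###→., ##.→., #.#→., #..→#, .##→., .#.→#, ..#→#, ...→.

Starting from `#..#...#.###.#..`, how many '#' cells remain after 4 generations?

2

.####.##.....###
........#...#...
#......###.###.#
.#....#.........
count of #: 2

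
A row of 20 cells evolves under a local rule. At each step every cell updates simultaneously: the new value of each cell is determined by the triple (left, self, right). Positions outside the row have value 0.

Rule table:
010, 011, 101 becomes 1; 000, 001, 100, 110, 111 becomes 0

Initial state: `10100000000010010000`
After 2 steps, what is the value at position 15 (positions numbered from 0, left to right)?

1

11100000000010010000
10000000000010010000
position 15 holds 1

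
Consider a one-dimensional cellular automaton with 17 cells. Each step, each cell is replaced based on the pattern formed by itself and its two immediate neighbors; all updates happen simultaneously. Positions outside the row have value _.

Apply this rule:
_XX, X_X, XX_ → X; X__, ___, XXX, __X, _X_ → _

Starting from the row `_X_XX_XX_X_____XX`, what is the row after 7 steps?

_______________XX

__XXXXXXX______XX
__X_____X______XX
_______________XX
_______________XX  (fixed point — unchanged through step 7)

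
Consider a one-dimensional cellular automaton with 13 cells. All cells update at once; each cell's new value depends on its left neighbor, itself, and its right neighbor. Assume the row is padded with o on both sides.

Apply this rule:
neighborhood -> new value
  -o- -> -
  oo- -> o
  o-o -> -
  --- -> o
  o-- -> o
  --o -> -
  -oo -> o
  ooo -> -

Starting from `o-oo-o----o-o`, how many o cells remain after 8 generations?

generation 1: o-oo--ooo---o
generation 2: o-ooo-o-ooo-o
generation 3: o-o-o---o-o-o
generation 4: o----oo-----o
generation 5: oooo-oooooo-o
generation 6: ---o-o----o-o
generation 7: oo----ooo---o
generation 8: -oooo-o-ooo-o
count of o: 9

9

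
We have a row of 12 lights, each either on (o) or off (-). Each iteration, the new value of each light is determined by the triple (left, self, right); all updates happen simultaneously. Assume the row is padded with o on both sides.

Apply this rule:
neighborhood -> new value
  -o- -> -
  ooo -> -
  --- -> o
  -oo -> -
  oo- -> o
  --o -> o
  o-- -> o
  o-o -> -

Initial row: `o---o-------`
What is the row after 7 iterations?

--oooooooooo

oooo-ooooooo
---o--------
ooo-oooooooo
--o---------
oo-ooooooooo
-o----------
--oooooooooo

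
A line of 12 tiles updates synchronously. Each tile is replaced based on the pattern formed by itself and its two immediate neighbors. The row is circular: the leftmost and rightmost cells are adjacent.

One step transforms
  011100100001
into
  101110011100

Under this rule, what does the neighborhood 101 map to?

1

At position 0 the neighborhood is 101; the next row has 1 there.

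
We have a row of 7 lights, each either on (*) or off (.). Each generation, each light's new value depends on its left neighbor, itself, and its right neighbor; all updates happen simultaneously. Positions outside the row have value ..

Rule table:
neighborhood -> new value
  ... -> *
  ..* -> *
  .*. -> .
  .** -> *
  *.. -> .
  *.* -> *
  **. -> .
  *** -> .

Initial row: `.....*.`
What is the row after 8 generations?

*****..
*.....*
..****.
***....
*...***
..***..
***...*
*...**.

*...**.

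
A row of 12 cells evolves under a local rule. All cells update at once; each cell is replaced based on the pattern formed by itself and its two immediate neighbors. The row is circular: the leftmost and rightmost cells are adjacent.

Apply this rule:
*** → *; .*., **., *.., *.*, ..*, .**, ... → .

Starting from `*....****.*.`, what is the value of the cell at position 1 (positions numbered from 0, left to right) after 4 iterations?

......**....
............
............  (fixed point — unchanged through iteration 4)
position 1 holds .

.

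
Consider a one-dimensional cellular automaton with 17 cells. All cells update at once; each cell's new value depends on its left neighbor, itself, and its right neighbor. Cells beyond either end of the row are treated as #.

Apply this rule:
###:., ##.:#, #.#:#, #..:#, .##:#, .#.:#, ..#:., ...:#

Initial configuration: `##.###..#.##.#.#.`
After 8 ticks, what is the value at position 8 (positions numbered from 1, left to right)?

tick 1: .###.##.#########
tick 2: ##.######........
tick 3: .###....########.
tick 4: ##.####.#......##
tick 5: .###..########.#.
tick 6: ##.##.#......####
tick 7: .###########.#...
tick 8: ##.........#####.
position 8 holds .

.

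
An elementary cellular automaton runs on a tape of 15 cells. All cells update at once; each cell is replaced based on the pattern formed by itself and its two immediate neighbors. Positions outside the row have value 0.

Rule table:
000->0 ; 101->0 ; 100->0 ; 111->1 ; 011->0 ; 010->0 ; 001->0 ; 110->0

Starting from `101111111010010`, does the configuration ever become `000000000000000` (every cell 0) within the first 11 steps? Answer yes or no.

yes

000111110000000
000011100000000
000001000000000
000000000000000
all cells are 0 at step 4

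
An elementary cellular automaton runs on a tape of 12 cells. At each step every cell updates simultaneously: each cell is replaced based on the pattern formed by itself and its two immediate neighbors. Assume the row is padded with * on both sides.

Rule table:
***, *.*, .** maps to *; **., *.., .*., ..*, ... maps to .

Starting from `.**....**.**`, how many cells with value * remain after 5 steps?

**.....*.***
*.......****
........****
........****  (fixed point — unchanged through step 5)
count of *: 4

4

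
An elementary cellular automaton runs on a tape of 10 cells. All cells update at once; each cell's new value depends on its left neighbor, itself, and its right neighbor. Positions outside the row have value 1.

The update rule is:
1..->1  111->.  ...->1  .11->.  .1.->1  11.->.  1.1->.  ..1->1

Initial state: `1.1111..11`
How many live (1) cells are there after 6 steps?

......11..
111111..11
......11..  (repeats step 1; period 2)
step 6: 111111..11
count of 1: 8

8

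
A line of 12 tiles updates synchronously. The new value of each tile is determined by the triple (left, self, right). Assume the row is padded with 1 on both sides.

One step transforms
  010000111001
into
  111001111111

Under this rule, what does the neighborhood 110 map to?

At position 8 the neighborhood is 110; the next row has 1 there.

1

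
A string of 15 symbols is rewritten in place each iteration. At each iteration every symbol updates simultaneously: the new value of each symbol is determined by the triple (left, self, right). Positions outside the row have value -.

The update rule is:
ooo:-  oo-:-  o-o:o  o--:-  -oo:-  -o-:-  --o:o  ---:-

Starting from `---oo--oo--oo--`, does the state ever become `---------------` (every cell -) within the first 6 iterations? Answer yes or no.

no

iteration 1: --o---o---o----
iteration 2: -o---o---o-----
iteration 3: o---o---o------
iteration 4: ---o---o-------
iteration 5: --o---o--------
iteration 6: -o---o---------
iteration 6 is -o---o---------, still not uniform -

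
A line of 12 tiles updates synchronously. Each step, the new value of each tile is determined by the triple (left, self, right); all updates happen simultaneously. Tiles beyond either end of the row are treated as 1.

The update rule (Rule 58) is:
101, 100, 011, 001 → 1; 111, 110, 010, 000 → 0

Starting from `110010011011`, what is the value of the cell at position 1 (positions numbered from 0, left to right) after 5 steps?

1

001101110110
111011001101
000110111011
101101100110
011011011101
position 1 holds 1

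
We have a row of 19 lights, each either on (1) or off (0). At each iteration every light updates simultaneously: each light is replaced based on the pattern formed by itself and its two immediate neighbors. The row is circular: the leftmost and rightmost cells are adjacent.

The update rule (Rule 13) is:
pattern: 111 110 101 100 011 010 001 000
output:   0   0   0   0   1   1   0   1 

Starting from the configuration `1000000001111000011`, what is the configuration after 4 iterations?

1010100001010010010

0011111101000011010
1010000001011010010
1010111101010010010
1010100001010010010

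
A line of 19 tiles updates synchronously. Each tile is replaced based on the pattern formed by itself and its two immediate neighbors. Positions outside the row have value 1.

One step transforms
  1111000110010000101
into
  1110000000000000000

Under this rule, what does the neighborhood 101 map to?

At position 17 the neighborhood is 101; the next row has 0 there.

0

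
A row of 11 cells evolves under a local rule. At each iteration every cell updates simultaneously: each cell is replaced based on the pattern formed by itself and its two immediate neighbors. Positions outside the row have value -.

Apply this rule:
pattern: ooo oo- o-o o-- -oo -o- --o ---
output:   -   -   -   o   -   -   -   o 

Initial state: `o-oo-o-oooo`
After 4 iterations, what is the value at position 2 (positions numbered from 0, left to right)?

iteration 1: -----------
iteration 2: ooooooooooo
iteration 3: -----------  (repeats iteration 1; period 2)
iteration 4: ooooooooooo
position 2 holds o

o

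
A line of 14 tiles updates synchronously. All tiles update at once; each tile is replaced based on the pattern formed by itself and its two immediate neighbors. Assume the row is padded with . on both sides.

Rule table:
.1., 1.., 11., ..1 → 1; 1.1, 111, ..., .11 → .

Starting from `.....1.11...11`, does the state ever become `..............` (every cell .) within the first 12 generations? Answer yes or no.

no

generation 1: ....11..11.1.1
generation 2: ...1.111.1.1.1
generation 3: ..11...1.1.1.1
generation 4: .1.11.11.1.1.1
generation 5: 11..1..1.1.1.1
generation 6: .1111111.1.1.1
generation 7: 1......1.1.1.1
generation 8: 11....11.1.1.1
generation 9: .11..1.1.1.1.1
generation 10: 1.1111.1.1.1.1
generation 11: 1....1.1.1.1.1
generation 12: 11..11.1.1.1.1
generation 12 is 11..11.1.1.1.1, still not uniform .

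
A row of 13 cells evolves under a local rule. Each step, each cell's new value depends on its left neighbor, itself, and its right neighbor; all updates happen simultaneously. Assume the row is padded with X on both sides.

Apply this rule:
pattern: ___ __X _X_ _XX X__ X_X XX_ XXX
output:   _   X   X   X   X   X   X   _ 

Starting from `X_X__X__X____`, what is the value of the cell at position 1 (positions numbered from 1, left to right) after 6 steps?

step 1: XXXXXXXXXX__X
step 2: _________XXXX
step 3: X_______XX___
step 4: XX_____XXXX_X
step 5: _XX___XX__XXX
step 6: XXXX_XXXXXX__
position 1 holds X

X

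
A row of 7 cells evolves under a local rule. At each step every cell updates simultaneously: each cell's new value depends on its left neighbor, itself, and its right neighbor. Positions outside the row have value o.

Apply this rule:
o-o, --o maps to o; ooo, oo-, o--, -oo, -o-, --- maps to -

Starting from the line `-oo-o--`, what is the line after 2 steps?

o--o--o
--o--o-

--o--o-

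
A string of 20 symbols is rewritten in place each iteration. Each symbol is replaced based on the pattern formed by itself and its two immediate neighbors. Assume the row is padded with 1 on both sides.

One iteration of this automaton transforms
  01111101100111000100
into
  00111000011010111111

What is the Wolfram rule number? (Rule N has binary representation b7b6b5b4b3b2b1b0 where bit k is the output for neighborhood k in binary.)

151

position 2: 111 → 1  (bit 7 = 1)
position 5: 110 → 0  (bit 6 = 0)
position 0: 101 → 0  (bit 5 = 0)
position 9: 100 → 1  (bit 4 = 1)
position 1: 011 → 0  (bit 3 = 0)
position 17: 010 → 1  (bit 2 = 1)
position 10: 001 → 1  (bit 1 = 1)
position 15: 000 → 1  (bit 0 = 1)
bits b7..b0 = 10010111 = 151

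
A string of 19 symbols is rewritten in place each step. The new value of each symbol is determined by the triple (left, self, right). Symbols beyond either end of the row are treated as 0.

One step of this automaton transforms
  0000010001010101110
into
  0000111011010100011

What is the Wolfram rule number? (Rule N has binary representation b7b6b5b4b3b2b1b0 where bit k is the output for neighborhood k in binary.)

86

position 16: 111 → 0  (bit 7 = 0)
position 17: 110 → 1  (bit 6 = 1)
position 10: 101 → 0  (bit 5 = 0)
position 6: 100 → 1  (bit 4 = 1)
position 15: 011 → 0  (bit 3 = 0)
position 5: 010 → 1  (bit 2 = 1)
position 4: 001 → 1  (bit 1 = 1)
position 0: 000 → 0  (bit 0 = 0)
bits b7..b0 = 01010110 = 86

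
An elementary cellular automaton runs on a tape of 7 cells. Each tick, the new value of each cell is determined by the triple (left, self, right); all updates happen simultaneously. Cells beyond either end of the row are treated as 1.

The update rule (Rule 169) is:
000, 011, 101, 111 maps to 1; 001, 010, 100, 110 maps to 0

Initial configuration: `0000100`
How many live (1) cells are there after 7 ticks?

tick 1: 0110000
tick 2: 1100110
tick 3: 1000101
tick 4: 0010011
tick 5: 0000011
tick 6: 0111011
tick 7: 1110111
count of 1: 6

6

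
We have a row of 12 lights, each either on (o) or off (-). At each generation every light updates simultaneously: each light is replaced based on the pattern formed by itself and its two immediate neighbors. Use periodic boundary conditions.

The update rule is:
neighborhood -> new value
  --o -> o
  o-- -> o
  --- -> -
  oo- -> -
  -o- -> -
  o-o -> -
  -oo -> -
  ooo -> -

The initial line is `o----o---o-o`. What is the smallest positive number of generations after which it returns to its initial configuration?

36

-o--o-o-o---
o-oo-----o--
----o---o-oo
o--o-o-o----
-oo-----o--o
---o---o-oo-
--o-o-o----o
oo-----o--o-
--o---o-oo--
-o-o-o----o-
o-----o--o-o
-o---o-oo---
o-o-o----o--
-----o--o-oo
o---o-oo----
-o-o----o--o
----o--o-oo-
---o-oo----o
o-o----o--o-
---o--o-oo--
--o-oo----o-
-o----o--o-o
--o--o-oo---
-o-oo----o--
o----o--o-o-
-o--o-oo----
o-oo----o---
----o--o-o-o
o--o-oo-----
-oo----o---o
---o--o-o-o-
--o-oo-----o
oo----o---o-
--o--o-o-o--
-o-oo-----o-
o----o---o-o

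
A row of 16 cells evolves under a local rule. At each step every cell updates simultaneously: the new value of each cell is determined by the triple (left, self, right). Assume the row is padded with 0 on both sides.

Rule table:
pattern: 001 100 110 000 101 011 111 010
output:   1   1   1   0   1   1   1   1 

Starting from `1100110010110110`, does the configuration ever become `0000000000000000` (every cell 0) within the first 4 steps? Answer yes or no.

1111111111111111
1111111111111111  (fixed point — unchanged through step 4)
step 4 is 1111111111111111, still not uniform 0

no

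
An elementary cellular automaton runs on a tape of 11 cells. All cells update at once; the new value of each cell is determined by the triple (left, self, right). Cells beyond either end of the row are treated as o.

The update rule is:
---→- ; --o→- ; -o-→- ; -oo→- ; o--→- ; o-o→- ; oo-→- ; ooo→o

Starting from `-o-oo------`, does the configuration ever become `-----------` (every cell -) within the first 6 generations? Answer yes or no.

yes

-----------
all cells are - at generation 1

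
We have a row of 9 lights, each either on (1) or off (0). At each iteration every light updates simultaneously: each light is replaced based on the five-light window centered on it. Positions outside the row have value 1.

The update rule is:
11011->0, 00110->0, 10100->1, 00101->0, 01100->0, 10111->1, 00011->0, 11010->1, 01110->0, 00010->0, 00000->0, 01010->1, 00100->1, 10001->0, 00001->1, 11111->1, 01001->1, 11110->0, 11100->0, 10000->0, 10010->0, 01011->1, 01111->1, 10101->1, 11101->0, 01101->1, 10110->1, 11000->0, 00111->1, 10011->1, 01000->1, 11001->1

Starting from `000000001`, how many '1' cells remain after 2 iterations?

000000101
000010011
count of 1: 3

3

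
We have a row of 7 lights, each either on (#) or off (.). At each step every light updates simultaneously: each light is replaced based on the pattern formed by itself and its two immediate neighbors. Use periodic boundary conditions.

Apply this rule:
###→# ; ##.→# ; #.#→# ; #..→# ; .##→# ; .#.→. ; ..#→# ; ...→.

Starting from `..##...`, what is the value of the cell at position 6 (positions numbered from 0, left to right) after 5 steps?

#

.####..
######.
#######
#######  (fixed point — unchanged through step 5)
position 6 holds #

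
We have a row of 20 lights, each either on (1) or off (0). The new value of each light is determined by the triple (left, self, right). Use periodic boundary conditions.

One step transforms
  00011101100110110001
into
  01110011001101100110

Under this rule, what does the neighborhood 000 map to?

At position 1 the neighborhood is 000; the next row has 1 there.

1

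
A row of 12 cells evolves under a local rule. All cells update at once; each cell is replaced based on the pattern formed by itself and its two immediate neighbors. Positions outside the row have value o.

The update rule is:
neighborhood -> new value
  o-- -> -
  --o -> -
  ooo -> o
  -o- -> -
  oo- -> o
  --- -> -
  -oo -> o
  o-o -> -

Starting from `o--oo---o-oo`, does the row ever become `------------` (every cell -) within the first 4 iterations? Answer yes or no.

no

iteration 1: o--oo-----oo
iteration 2: o--oo-----oo  (fixed point — unchanged through iteration 4)
iteration 4 is o--oo-----oo, still not uniform -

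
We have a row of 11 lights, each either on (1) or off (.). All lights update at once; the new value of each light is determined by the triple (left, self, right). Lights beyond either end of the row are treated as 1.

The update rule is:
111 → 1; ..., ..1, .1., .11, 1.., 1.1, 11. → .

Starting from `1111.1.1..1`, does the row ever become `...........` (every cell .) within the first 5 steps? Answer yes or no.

step 1: 111........
step 2: 11.........
step 3: 1..........
step 4: ...........
all cells are . at step 4

yes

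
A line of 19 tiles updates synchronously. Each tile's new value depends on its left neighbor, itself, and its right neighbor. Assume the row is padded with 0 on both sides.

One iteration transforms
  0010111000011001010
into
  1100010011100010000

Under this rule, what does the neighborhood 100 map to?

At position 7 the neighborhood is 100; the next row has 0 there.

0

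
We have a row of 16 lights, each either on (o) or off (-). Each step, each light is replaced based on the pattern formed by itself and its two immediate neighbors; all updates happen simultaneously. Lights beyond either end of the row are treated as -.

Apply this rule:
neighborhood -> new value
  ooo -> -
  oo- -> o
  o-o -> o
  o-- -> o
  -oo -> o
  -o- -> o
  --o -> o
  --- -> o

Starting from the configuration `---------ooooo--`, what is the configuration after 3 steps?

oooooooooo---ooo

oooooooooo---ooo
o--------ooooo-o
oooooooooo---ooo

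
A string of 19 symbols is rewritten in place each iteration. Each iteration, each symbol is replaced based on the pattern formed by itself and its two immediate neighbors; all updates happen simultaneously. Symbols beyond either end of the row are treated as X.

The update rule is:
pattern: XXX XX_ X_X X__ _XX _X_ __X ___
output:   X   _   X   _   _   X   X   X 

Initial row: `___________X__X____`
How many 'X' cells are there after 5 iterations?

_XXXXXXXXXXX_XX_XXX
X_XXXXXXXXX_X__X_XX
_X_XXXXXXX_XX_XXX_X
XXX_XXXXX_X__X_X_X_
XX_X_XXX_XX_XXXXXXX
count of X: 15

15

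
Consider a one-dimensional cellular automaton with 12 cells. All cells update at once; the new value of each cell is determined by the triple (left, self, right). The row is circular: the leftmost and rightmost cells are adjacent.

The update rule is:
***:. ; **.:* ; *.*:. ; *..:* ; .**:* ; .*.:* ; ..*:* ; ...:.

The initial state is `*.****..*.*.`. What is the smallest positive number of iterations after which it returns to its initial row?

2

iteration 1: *.*..****.*.
iteration 2: *.****..*.*.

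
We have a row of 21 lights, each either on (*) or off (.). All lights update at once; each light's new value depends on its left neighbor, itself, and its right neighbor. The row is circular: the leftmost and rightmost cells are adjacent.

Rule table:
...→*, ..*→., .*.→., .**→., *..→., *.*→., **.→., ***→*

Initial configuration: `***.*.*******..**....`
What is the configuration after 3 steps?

**..*....*....**..***

.*.....*****......**.
...***..***..****....
**..*....*....**..***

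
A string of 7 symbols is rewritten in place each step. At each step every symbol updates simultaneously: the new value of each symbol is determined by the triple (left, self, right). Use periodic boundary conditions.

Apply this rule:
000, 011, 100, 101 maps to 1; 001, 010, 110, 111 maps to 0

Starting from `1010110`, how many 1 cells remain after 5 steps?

4

0101101
1011010
0110101
1101010
1010101
count of 1: 4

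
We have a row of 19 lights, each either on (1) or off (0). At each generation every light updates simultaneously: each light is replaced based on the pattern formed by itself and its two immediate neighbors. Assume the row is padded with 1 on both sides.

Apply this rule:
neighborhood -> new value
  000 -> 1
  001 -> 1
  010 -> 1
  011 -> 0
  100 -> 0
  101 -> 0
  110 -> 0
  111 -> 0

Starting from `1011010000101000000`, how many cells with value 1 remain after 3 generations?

11

0000010111101011111
0111110000001000000
0000000111111011111
count of 1: 11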